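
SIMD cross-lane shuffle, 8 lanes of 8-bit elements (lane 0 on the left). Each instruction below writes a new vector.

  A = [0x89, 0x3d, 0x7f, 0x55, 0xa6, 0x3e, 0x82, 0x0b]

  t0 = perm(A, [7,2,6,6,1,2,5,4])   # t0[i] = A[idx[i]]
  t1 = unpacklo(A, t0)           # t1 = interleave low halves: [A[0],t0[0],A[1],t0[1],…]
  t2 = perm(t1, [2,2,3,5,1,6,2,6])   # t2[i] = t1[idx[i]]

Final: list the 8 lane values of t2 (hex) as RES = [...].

RES = [0x3d, 0x3d, 0x7f, 0x82, 0x0b, 0x55, 0x3d, 0x55]

→ t0 |0b|7f|82|82|3d|7f|3e|a6|
→ t1 |89|0b|3d|7f|7f|82|55|82|
→ t2 |3d|3d|7f|82|0b|55|3d|55|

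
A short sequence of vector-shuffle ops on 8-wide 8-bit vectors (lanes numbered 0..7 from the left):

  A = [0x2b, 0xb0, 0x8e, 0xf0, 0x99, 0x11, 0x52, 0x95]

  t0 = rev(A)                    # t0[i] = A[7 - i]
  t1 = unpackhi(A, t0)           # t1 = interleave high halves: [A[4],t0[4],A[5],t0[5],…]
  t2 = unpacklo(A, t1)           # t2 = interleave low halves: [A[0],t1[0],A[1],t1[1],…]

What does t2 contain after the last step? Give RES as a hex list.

  t0: 95 52 11 99 f0 8e b0 2b
  t1: 99 f0 11 8e 52 b0 95 2b
  t2: 2b 99 b0 f0 8e 11 f0 8e

RES = [ 0x2b  0x99  0xb0  0xf0  0x8e  0x11  0xf0  0x8e ]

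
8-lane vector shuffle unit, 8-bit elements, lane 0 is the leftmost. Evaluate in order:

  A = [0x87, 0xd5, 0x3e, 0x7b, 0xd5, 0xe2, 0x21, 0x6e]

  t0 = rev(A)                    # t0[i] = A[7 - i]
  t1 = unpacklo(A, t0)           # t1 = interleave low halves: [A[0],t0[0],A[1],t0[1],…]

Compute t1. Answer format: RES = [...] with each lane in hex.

RES = [0x87, 0x6e, 0xd5, 0x21, 0x3e, 0xe2, 0x7b, 0xd5]

→ t0 |6e|21|e2|d5|7b|3e|d5|87|
→ t1 |87|6e|d5|21|3e|e2|7b|d5|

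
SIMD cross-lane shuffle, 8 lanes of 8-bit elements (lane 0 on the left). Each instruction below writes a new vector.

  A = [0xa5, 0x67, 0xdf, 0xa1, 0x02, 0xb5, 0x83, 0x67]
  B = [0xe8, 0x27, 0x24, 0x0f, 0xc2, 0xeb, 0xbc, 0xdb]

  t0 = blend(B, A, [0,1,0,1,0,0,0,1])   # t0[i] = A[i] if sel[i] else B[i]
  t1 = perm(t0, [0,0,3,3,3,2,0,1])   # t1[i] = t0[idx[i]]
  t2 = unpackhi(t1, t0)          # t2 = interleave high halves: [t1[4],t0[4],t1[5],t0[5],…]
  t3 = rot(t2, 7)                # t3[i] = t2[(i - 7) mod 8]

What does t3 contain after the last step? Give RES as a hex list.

→ t0 |e8|67|24|a1|c2|eb|bc|67|
→ t1 |e8|e8|a1|a1|a1|24|e8|67|
→ t2 |a1|c2|24|eb|e8|bc|67|67|
→ t3 |c2|24|eb|e8|bc|67|67|a1|

RES = [0xc2, 0x24, 0xeb, 0xe8, 0xbc, 0x67, 0x67, 0xa1]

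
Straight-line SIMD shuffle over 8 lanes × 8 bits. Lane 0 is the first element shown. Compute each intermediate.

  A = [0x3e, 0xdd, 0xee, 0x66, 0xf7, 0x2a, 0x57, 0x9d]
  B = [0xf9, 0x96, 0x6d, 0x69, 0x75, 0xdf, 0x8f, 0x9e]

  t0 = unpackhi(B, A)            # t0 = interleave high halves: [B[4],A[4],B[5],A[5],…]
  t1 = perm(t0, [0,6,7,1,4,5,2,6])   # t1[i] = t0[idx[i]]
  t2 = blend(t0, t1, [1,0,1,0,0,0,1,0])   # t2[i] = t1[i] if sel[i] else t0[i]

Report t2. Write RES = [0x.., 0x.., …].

RES = [ 0x75  0xf7  0x9d  0x2a  0x8f  0x57  0xdf  0x9d ]

→ t0 |75|f7|df|2a|8f|57|9e|9d|
→ t1 |75|9e|9d|f7|8f|57|df|9e|
→ t2 |75|f7|9d|2a|8f|57|df|9d|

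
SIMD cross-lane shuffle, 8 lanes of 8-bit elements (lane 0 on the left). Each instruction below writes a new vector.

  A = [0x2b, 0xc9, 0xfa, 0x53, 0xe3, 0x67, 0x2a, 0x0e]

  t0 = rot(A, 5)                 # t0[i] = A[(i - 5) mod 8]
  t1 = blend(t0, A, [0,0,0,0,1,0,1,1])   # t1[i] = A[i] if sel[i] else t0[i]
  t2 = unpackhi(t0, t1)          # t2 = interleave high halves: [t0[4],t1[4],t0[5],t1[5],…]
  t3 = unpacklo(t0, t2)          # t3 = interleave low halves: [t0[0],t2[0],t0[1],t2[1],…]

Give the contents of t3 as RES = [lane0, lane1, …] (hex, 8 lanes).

  t0: 53 e3 67 2a 0e 2b c9 fa
  t1: 53 e3 67 2a e3 2b 2a 0e
  t2: 0e e3 2b 2b c9 2a fa 0e
  t3: 53 0e e3 e3 67 2b 2a 2b

RES = [ 0x53  0x0e  0xe3  0xe3  0x67  0x2b  0x2a  0x2b ]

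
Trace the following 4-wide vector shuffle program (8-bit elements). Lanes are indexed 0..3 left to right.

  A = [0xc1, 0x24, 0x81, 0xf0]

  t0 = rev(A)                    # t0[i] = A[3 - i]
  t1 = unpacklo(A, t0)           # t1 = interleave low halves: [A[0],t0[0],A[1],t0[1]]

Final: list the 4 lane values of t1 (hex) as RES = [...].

t0 = [0xf0, 0x81, 0x24, 0xc1]
t1 = [0xc1, 0xf0, 0x24, 0x81]

RES = [0xc1, 0xf0, 0x24, 0x81]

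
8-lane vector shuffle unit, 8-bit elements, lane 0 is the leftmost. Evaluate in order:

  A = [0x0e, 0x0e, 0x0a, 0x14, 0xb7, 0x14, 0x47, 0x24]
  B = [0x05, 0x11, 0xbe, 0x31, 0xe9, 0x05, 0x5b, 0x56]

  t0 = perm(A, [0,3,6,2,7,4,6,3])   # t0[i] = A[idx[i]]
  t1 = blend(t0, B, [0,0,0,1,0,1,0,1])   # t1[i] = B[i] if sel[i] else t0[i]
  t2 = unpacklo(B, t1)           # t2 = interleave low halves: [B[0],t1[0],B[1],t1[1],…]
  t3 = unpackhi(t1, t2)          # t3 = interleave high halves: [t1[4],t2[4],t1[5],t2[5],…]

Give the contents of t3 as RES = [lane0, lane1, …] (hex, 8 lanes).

RES = [ 0x24  0xbe  0x05  0x47  0x47  0x31  0x56  0x31 ]

t0 = [0x0e, 0x14, 0x47, 0x0a, 0x24, 0xb7, 0x47, 0x14]
t1 = [0x0e, 0x14, 0x47, 0x31, 0x24, 0x05, 0x47, 0x56]
t2 = [0x05, 0x0e, 0x11, 0x14, 0xbe, 0x47, 0x31, 0x31]
t3 = [0x24, 0xbe, 0x05, 0x47, 0x47, 0x31, 0x56, 0x31]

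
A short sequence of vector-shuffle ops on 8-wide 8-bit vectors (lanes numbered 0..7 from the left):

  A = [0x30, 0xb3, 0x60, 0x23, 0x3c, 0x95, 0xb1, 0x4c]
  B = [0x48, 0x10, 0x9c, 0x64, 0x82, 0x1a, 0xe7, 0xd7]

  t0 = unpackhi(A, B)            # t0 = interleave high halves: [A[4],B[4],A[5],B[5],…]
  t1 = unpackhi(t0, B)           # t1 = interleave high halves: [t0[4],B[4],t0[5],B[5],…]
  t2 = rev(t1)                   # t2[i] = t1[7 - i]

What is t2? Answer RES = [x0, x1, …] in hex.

  t0: 3c 82 95 1a b1 e7 4c d7
  t1: b1 82 e7 1a 4c e7 d7 d7
  t2: d7 d7 e7 4c 1a e7 82 b1

RES = [ 0xd7  0xd7  0xe7  0x4c  0x1a  0xe7  0x82  0xb1 ]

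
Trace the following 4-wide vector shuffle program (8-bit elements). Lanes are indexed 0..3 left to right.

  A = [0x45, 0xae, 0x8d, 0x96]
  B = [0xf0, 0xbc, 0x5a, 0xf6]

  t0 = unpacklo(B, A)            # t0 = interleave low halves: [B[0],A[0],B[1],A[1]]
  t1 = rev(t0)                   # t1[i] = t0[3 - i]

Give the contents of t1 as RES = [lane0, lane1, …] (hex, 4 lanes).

RES = [ 0xae  0xbc  0x45  0xf0 ]

  t0: f0 45 bc ae
  t1: ae bc 45 f0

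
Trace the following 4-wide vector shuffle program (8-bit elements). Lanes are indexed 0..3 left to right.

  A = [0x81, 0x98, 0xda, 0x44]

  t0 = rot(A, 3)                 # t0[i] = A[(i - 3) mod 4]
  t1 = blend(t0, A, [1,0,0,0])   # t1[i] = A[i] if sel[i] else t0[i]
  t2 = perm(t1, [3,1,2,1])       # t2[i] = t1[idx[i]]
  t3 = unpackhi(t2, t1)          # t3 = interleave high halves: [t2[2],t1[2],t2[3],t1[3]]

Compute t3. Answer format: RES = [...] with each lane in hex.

RES = [0x44, 0x44, 0xda, 0x81]

→ t0 |98|da|44|81|
→ t1 |81|da|44|81|
→ t2 |81|da|44|da|
→ t3 |44|44|da|81|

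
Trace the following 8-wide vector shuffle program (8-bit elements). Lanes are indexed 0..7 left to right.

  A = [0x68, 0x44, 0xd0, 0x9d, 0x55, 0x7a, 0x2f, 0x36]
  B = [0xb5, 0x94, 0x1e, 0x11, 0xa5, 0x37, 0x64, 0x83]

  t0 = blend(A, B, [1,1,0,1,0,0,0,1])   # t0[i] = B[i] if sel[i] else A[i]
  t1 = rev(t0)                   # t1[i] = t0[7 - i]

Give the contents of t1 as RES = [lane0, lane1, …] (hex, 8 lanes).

t0 = [0xb5, 0x94, 0xd0, 0x11, 0x55, 0x7a, 0x2f, 0x83]
t1 = [0x83, 0x2f, 0x7a, 0x55, 0x11, 0xd0, 0x94, 0xb5]

RES = [ 0x83  0x2f  0x7a  0x55  0x11  0xd0  0x94  0xb5 ]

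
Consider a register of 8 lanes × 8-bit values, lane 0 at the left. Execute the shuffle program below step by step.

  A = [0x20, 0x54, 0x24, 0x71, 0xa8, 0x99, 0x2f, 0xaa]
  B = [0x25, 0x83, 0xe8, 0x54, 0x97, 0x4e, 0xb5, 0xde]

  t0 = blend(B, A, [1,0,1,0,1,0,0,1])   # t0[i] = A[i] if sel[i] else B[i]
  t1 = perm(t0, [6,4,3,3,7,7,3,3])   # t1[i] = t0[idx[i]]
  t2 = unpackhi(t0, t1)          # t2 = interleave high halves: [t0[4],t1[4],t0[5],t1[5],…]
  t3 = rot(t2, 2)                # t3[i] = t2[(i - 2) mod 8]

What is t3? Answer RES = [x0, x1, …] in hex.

RES = [ 0xaa  0x54  0xa8  0xaa  0x4e  0xaa  0xb5  0x54 ]

  t0: 20 83 24 54 a8 4e b5 aa
  t1: b5 a8 54 54 aa aa 54 54
  t2: a8 aa 4e aa b5 54 aa 54
  t3: aa 54 a8 aa 4e aa b5 54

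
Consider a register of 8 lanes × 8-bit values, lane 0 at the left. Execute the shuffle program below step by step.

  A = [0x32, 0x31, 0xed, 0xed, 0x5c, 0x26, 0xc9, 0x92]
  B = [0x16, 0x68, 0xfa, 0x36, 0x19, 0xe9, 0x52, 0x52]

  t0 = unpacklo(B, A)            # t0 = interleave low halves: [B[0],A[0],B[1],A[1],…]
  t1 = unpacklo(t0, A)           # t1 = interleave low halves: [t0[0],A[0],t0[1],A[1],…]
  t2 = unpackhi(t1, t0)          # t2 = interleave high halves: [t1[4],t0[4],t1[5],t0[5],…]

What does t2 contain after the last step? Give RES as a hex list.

RES = [ 0x68  0xfa  0xed  0xed  0x31  0x36  0xed  0xed ]

→ t0 |16|32|68|31|fa|ed|36|ed|
→ t1 |16|32|32|31|68|ed|31|ed|
→ t2 |68|fa|ed|ed|31|36|ed|ed|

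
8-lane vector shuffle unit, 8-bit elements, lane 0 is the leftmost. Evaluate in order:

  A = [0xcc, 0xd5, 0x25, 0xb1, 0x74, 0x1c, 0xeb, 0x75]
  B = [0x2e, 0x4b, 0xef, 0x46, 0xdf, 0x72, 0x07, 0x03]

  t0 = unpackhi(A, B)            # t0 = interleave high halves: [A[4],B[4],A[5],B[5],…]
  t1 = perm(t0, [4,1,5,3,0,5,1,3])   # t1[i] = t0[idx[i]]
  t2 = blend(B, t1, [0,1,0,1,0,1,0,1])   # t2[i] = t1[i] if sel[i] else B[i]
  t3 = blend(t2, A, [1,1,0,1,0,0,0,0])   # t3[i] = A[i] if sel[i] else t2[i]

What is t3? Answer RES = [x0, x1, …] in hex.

RES = [ 0xcc  0xd5  0xef  0xb1  0xdf  0x07  0x07  0x72 ]

→ t0 |74|df|1c|72|eb|07|75|03|
→ t1 |eb|df|07|72|74|07|df|72|
→ t2 |2e|df|ef|72|df|07|07|72|
→ t3 |cc|d5|ef|b1|df|07|07|72|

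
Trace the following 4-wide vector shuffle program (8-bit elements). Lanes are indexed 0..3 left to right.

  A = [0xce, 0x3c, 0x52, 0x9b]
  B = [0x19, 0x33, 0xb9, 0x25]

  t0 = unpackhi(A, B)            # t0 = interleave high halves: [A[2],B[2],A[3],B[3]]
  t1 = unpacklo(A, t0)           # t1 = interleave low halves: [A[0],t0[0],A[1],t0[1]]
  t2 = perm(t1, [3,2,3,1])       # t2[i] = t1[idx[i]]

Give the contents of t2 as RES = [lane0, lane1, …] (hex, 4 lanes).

t0 = [0x52, 0xb9, 0x9b, 0x25]
t1 = [0xce, 0x52, 0x3c, 0xb9]
t2 = [0xb9, 0x3c, 0xb9, 0x52]

RES = [ 0xb9  0x3c  0xb9  0x52 ]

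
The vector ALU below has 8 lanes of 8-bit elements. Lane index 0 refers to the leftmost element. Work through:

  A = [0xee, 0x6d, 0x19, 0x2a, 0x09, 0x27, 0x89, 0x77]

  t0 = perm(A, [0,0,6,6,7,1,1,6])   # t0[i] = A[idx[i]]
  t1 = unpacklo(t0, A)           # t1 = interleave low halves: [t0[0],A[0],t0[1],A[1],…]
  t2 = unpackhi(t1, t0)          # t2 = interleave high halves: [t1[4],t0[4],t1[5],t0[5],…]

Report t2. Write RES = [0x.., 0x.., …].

RES = [ 0x89  0x77  0x19  0x6d  0x89  0x6d  0x2a  0x89 ]

t0 = [0xee, 0xee, 0x89, 0x89, 0x77, 0x6d, 0x6d, 0x89]
t1 = [0xee, 0xee, 0xee, 0x6d, 0x89, 0x19, 0x89, 0x2a]
t2 = [0x89, 0x77, 0x19, 0x6d, 0x89, 0x6d, 0x2a, 0x89]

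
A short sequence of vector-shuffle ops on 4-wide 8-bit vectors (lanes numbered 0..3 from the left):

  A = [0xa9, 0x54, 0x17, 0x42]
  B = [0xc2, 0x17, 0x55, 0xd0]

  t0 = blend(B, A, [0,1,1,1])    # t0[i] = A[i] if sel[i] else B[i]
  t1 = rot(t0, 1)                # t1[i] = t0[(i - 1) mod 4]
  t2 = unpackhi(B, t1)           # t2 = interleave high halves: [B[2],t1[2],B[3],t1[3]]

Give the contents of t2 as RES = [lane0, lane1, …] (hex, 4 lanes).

RES = [ 0x55  0x54  0xd0  0x17 ]

  t0: c2 54 17 42
  t1: 42 c2 54 17
  t2: 55 54 d0 17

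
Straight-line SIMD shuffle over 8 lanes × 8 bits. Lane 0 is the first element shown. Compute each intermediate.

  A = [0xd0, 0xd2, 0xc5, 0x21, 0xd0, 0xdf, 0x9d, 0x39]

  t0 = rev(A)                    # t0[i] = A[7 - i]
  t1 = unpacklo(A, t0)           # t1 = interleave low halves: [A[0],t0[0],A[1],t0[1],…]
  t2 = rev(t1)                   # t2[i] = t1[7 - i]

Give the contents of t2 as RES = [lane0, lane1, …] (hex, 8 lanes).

→ t0 |39|9d|df|d0|21|c5|d2|d0|
→ t1 |d0|39|d2|9d|c5|df|21|d0|
→ t2 |d0|21|df|c5|9d|d2|39|d0|

RES = [0xd0, 0x21, 0xdf, 0xc5, 0x9d, 0xd2, 0x39, 0xd0]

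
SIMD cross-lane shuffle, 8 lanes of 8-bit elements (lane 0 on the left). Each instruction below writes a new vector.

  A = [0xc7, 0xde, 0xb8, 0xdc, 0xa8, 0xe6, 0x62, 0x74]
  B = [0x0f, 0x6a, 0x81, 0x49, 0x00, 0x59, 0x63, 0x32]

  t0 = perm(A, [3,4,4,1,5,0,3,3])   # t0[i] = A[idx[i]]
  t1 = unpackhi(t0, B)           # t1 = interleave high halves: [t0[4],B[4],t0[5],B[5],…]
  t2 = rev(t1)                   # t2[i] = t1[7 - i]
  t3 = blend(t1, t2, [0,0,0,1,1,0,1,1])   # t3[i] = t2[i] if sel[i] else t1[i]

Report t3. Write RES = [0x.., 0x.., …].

→ t0 |dc|a8|a8|de|e6|c7|dc|dc|
→ t1 |e6|00|c7|59|dc|63|dc|32|
→ t2 |32|dc|63|dc|59|c7|00|e6|
→ t3 |e6|00|c7|dc|59|63|00|e6|

RES = [ 0xe6  0x00  0xc7  0xdc  0x59  0x63  0x00  0xe6 ]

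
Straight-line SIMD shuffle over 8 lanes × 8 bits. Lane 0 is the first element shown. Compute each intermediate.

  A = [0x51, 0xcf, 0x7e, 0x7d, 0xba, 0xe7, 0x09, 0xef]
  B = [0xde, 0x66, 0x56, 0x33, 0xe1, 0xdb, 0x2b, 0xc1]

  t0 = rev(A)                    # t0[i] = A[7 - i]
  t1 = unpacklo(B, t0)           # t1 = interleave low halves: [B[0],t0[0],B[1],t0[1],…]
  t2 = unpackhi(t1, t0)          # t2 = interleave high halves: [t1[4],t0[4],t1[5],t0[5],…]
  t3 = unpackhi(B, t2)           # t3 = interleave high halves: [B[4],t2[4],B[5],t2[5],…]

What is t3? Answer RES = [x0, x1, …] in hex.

RES = [0xe1, 0x33, 0xdb, 0xcf, 0x2b, 0xba, 0xc1, 0x51]

  t0: ef 09 e7 ba 7d 7e cf 51
  t1: de ef 66 09 56 e7 33 ba
  t2: 56 7d e7 7e 33 cf ba 51
  t3: e1 33 db cf 2b ba c1 51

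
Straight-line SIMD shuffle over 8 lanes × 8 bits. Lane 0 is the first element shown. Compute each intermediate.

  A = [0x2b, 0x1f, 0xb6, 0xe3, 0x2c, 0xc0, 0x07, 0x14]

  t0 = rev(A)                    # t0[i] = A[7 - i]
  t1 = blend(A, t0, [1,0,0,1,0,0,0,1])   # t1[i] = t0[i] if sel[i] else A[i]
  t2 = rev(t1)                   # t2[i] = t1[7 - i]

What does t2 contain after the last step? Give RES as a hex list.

  t0: 14 07 c0 2c e3 b6 1f 2b
  t1: 14 1f b6 2c 2c c0 07 2b
  t2: 2b 07 c0 2c 2c b6 1f 14

RES = [0x2b, 0x07, 0xc0, 0x2c, 0x2c, 0xb6, 0x1f, 0x14]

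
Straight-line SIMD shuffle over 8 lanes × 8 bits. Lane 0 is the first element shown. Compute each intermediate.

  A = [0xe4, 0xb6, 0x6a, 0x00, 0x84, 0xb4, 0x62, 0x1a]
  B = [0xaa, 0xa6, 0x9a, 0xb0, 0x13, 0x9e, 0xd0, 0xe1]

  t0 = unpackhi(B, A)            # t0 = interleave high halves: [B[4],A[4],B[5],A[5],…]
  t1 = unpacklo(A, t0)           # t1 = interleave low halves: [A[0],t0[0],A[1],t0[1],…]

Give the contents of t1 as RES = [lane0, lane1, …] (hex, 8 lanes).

t0 = [0x13, 0x84, 0x9e, 0xb4, 0xd0, 0x62, 0xe1, 0x1a]
t1 = [0xe4, 0x13, 0xb6, 0x84, 0x6a, 0x9e, 0x00, 0xb4]

RES = [ 0xe4  0x13  0xb6  0x84  0x6a  0x9e  0x00  0xb4 ]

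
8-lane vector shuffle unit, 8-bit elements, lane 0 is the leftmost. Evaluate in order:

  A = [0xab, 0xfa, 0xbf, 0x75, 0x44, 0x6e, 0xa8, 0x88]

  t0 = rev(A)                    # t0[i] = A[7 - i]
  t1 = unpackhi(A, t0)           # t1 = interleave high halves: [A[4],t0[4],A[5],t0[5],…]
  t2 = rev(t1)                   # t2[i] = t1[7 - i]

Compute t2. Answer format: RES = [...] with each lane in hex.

t0 = [0x88, 0xa8, 0x6e, 0x44, 0x75, 0xbf, 0xfa, 0xab]
t1 = [0x44, 0x75, 0x6e, 0xbf, 0xa8, 0xfa, 0x88, 0xab]
t2 = [0xab, 0x88, 0xfa, 0xa8, 0xbf, 0x6e, 0x75, 0x44]

RES = [ 0xab  0x88  0xfa  0xa8  0xbf  0x6e  0x75  0x44 ]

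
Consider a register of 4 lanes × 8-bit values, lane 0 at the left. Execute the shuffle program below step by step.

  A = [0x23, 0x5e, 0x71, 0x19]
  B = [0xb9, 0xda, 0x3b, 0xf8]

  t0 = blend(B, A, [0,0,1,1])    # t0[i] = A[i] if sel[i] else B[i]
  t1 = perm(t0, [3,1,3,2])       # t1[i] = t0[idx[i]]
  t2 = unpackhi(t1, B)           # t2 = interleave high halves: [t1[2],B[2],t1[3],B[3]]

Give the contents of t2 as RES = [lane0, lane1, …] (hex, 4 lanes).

  t0: b9 da 71 19
  t1: 19 da 19 71
  t2: 19 3b 71 f8

RES = [0x19, 0x3b, 0x71, 0xf8]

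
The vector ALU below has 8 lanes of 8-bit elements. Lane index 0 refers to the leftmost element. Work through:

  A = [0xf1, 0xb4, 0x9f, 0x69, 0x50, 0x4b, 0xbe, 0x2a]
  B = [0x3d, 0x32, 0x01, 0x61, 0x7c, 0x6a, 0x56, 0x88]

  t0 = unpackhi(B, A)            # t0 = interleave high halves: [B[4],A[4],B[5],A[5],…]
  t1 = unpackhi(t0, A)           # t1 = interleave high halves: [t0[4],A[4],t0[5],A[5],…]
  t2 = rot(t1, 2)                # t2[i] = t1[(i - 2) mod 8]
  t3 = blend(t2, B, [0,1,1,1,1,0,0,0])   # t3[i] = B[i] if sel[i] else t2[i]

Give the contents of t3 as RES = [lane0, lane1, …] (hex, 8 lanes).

RES = [0x2a, 0x32, 0x01, 0x61, 0x7c, 0x4b, 0x88, 0xbe]

  t0: 7c 50 6a 4b 56 be 88 2a
  t1: 56 50 be 4b 88 be 2a 2a
  t2: 2a 2a 56 50 be 4b 88 be
  t3: 2a 32 01 61 7c 4b 88 be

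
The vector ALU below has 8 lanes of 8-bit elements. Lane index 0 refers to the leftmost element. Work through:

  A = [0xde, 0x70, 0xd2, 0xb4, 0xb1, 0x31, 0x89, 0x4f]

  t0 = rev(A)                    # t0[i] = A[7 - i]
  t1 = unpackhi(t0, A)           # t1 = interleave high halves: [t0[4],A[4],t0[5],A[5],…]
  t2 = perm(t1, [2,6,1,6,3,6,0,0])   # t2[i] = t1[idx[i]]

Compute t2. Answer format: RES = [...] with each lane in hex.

RES = [ 0xd2  0xde  0xb1  0xde  0x31  0xde  0xb4  0xb4 ]

t0 = [0x4f, 0x89, 0x31, 0xb1, 0xb4, 0xd2, 0x70, 0xde]
t1 = [0xb4, 0xb1, 0xd2, 0x31, 0x70, 0x89, 0xde, 0x4f]
t2 = [0xd2, 0xde, 0xb1, 0xde, 0x31, 0xde, 0xb4, 0xb4]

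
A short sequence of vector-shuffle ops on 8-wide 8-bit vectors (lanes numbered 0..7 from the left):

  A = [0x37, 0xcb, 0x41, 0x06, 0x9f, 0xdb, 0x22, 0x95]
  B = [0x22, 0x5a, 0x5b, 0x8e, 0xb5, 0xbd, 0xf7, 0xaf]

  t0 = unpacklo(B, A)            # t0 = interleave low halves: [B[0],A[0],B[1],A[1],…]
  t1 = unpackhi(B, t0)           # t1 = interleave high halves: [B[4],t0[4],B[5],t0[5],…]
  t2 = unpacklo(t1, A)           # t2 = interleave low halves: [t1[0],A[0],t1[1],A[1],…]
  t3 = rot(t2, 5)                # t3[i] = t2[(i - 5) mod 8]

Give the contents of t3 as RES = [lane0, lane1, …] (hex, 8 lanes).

→ t0 |22|37|5a|cb|5b|41|8e|06|
→ t1 |b5|5b|bd|41|f7|8e|af|06|
→ t2 |b5|37|5b|cb|bd|41|41|06|
→ t3 |cb|bd|41|41|06|b5|37|5b|

RES = [0xcb, 0xbd, 0x41, 0x41, 0x06, 0xb5, 0x37, 0x5b]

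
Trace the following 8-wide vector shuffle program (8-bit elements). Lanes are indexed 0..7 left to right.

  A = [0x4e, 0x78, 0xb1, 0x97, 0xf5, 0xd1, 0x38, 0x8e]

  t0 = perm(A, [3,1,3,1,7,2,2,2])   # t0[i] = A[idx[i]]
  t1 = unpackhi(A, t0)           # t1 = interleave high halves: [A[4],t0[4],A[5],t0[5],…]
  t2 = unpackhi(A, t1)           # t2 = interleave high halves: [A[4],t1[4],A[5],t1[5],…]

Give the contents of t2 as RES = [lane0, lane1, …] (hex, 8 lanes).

RES = [ 0xf5  0x38  0xd1  0xb1  0x38  0x8e  0x8e  0xb1 ]

→ t0 |97|78|97|78|8e|b1|b1|b1|
→ t1 |f5|8e|d1|b1|38|b1|8e|b1|
→ t2 |f5|38|d1|b1|38|8e|8e|b1|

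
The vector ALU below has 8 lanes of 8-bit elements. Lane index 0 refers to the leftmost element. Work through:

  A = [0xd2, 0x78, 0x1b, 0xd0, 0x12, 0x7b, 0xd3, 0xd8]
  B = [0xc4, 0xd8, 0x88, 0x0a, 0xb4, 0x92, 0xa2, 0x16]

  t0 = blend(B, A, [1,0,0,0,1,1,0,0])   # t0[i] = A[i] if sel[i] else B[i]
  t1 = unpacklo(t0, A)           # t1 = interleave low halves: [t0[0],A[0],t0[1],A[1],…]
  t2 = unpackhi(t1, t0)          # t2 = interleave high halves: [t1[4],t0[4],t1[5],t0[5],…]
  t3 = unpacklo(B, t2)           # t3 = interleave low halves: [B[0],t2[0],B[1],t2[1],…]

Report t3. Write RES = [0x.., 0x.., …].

RES = [ 0xc4  0x88  0xd8  0x12  0x88  0x1b  0x0a  0x7b ]

t0 = [0xd2, 0xd8, 0x88, 0x0a, 0x12, 0x7b, 0xa2, 0x16]
t1 = [0xd2, 0xd2, 0xd8, 0x78, 0x88, 0x1b, 0x0a, 0xd0]
t2 = [0x88, 0x12, 0x1b, 0x7b, 0x0a, 0xa2, 0xd0, 0x16]
t3 = [0xc4, 0x88, 0xd8, 0x12, 0x88, 0x1b, 0x0a, 0x7b]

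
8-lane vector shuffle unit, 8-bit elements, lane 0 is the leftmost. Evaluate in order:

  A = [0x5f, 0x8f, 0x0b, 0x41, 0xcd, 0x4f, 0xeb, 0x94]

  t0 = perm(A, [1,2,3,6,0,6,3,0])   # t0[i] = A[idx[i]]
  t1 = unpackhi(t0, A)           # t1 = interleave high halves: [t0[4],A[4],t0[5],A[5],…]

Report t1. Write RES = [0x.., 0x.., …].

→ t0 |8f|0b|41|eb|5f|eb|41|5f|
→ t1 |5f|cd|eb|4f|41|eb|5f|94|

RES = [0x5f, 0xcd, 0xeb, 0x4f, 0x41, 0xeb, 0x5f, 0x94]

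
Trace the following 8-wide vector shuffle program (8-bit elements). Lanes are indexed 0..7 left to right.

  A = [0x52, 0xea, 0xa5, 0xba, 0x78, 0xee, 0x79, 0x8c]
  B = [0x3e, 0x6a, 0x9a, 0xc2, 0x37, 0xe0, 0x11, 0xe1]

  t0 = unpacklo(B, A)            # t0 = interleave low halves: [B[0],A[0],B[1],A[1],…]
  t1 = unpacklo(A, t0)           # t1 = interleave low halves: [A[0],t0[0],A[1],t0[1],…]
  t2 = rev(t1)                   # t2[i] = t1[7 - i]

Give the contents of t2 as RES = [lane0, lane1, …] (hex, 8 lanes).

t0 = [0x3e, 0x52, 0x6a, 0xea, 0x9a, 0xa5, 0xc2, 0xba]
t1 = [0x52, 0x3e, 0xea, 0x52, 0xa5, 0x6a, 0xba, 0xea]
t2 = [0xea, 0xba, 0x6a, 0xa5, 0x52, 0xea, 0x3e, 0x52]

RES = [ 0xea  0xba  0x6a  0xa5  0x52  0xea  0x3e  0x52 ]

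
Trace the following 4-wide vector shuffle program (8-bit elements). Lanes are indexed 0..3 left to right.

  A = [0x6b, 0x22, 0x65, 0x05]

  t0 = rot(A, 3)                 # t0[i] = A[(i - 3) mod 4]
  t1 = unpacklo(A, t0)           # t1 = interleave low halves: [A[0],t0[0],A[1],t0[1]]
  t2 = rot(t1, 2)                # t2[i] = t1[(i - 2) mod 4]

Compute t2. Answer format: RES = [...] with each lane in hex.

→ t0 |22|65|05|6b|
→ t1 |6b|22|22|65|
→ t2 |22|65|6b|22|

RES = [0x22, 0x65, 0x6b, 0x22]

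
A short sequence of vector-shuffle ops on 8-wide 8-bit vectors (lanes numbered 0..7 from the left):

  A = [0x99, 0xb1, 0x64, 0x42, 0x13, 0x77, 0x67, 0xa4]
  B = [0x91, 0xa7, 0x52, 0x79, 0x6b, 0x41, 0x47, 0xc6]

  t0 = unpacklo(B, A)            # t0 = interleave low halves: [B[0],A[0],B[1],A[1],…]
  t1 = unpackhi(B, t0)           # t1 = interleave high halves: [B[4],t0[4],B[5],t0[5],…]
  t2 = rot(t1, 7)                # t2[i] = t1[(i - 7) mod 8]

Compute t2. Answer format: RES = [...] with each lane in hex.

RES = [0x52, 0x41, 0x64, 0x47, 0x79, 0xc6, 0x42, 0x6b]

→ t0 |91|99|a7|b1|52|64|79|42|
→ t1 |6b|52|41|64|47|79|c6|42|
→ t2 |52|41|64|47|79|c6|42|6b|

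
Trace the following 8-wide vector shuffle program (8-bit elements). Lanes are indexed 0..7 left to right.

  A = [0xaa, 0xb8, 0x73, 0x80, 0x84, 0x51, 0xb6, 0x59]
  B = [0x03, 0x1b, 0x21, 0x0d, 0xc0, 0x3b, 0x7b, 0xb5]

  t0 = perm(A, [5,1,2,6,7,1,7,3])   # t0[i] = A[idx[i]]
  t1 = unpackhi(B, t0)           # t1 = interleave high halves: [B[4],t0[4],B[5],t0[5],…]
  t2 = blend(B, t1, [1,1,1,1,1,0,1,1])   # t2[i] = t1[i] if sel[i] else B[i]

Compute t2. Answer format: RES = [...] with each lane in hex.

RES = [ 0xc0  0x59  0x3b  0xb8  0x7b  0x3b  0xb5  0x80 ]

→ t0 |51|b8|73|b6|59|b8|59|80|
→ t1 |c0|59|3b|b8|7b|59|b5|80|
→ t2 |c0|59|3b|b8|7b|3b|b5|80|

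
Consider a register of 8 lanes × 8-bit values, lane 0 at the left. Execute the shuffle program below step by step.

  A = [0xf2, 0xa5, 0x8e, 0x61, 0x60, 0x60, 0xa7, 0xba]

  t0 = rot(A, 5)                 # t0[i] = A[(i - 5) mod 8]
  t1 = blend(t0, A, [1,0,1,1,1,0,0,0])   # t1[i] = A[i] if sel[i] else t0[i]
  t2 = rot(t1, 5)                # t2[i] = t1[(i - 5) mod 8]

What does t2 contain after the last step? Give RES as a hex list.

  t0: 61 60 60 a7 ba f2 a5 8e
  t1: f2 60 8e 61 60 f2 a5 8e
  t2: 61 60 f2 a5 8e f2 60 8e

RES = [0x61, 0x60, 0xf2, 0xa5, 0x8e, 0xf2, 0x60, 0x8e]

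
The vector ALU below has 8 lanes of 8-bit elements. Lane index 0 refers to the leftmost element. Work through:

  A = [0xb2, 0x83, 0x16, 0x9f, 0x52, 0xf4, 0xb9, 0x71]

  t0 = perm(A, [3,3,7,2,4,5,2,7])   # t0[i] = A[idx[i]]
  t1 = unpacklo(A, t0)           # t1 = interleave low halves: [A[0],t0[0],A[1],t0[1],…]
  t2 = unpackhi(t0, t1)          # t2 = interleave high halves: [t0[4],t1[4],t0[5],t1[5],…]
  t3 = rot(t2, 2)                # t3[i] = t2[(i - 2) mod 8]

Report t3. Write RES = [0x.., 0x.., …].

t0 = [0x9f, 0x9f, 0x71, 0x16, 0x52, 0xf4, 0x16, 0x71]
t1 = [0xb2, 0x9f, 0x83, 0x9f, 0x16, 0x71, 0x9f, 0x16]
t2 = [0x52, 0x16, 0xf4, 0x71, 0x16, 0x9f, 0x71, 0x16]
t3 = [0x71, 0x16, 0x52, 0x16, 0xf4, 0x71, 0x16, 0x9f]

RES = [0x71, 0x16, 0x52, 0x16, 0xf4, 0x71, 0x16, 0x9f]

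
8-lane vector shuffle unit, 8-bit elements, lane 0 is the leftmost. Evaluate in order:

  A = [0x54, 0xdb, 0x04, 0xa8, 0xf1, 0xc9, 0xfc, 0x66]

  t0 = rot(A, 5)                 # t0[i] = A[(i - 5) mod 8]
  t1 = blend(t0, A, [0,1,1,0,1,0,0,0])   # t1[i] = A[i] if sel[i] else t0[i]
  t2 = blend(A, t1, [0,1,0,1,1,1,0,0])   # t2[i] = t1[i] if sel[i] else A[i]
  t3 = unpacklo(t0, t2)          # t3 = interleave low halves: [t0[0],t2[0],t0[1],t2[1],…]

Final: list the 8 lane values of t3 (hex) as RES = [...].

→ t0 |a8|f1|c9|fc|66|54|db|04|
→ t1 |a8|db|04|fc|f1|54|db|04|
→ t2 |54|db|04|fc|f1|54|fc|66|
→ t3 |a8|54|f1|db|c9|04|fc|fc|

RES = [0xa8, 0x54, 0xf1, 0xdb, 0xc9, 0x04, 0xfc, 0xfc]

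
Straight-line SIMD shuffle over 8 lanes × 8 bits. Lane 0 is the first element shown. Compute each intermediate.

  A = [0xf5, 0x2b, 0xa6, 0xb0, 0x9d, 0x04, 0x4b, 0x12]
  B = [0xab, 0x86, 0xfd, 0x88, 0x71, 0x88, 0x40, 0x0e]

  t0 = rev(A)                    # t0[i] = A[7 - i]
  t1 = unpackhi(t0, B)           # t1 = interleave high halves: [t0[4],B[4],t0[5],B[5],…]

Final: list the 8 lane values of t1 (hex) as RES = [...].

  t0: 12 4b 04 9d b0 a6 2b f5
  t1: b0 71 a6 88 2b 40 f5 0e

RES = [0xb0, 0x71, 0xa6, 0x88, 0x2b, 0x40, 0xf5, 0x0e]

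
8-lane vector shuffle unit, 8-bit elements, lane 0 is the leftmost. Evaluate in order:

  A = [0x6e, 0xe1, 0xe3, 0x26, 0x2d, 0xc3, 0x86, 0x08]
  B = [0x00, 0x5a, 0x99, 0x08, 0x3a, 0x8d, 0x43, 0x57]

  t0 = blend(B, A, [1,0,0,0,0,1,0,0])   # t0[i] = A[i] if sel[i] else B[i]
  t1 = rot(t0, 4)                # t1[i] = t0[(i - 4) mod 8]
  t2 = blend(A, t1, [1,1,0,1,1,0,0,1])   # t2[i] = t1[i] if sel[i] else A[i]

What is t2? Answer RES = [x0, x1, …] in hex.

→ t0 |6e|5a|99|08|3a|c3|43|57|
→ t1 |3a|c3|43|57|6e|5a|99|08|
→ t2 |3a|c3|e3|57|6e|c3|86|08|

RES = [0x3a, 0xc3, 0xe3, 0x57, 0x6e, 0xc3, 0x86, 0x08]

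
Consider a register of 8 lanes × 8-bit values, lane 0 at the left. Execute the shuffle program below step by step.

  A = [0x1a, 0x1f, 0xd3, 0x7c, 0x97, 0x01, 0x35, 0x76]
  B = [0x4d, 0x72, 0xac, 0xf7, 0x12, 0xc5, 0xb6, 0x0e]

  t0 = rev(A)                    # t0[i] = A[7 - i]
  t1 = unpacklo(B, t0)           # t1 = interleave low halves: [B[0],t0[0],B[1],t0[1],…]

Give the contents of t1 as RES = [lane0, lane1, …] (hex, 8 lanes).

RES = [0x4d, 0x76, 0x72, 0x35, 0xac, 0x01, 0xf7, 0x97]

t0 = [0x76, 0x35, 0x01, 0x97, 0x7c, 0xd3, 0x1f, 0x1a]
t1 = [0x4d, 0x76, 0x72, 0x35, 0xac, 0x01, 0xf7, 0x97]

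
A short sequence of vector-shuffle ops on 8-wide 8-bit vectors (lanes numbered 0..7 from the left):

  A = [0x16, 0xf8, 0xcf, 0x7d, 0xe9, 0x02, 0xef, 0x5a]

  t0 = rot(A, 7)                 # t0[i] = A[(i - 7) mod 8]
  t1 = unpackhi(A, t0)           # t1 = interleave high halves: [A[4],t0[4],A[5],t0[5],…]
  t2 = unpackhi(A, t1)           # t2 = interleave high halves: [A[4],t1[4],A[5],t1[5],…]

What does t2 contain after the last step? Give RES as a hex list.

RES = [ 0xe9  0xef  0x02  0x5a  0xef  0x5a  0x5a  0x16 ]

t0 = [0xf8, 0xcf, 0x7d, 0xe9, 0x02, 0xef, 0x5a, 0x16]
t1 = [0xe9, 0x02, 0x02, 0xef, 0xef, 0x5a, 0x5a, 0x16]
t2 = [0xe9, 0xef, 0x02, 0x5a, 0xef, 0x5a, 0x5a, 0x16]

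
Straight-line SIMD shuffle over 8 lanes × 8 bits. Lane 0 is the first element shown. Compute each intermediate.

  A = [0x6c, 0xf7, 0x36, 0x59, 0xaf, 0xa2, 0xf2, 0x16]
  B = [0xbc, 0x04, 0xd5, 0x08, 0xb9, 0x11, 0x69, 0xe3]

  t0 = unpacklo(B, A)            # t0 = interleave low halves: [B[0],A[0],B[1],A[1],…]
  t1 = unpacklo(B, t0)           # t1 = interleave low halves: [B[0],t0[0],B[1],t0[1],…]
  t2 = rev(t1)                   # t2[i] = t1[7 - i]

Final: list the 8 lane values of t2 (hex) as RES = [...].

RES = [0xf7, 0x08, 0x04, 0xd5, 0x6c, 0x04, 0xbc, 0xbc]

→ t0 |bc|6c|04|f7|d5|36|08|59|
→ t1 |bc|bc|04|6c|d5|04|08|f7|
→ t2 |f7|08|04|d5|6c|04|bc|bc|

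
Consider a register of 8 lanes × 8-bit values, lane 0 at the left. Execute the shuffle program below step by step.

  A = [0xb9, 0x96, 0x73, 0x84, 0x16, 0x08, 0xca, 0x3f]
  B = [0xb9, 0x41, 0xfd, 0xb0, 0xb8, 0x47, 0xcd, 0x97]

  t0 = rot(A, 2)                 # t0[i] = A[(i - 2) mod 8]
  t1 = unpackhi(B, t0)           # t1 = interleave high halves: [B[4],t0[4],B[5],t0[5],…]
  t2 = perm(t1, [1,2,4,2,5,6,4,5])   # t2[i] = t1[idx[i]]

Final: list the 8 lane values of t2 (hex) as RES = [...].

RES = [ 0x73  0x47  0xcd  0x47  0x16  0x97  0xcd  0x16 ]

t0 = [0xca, 0x3f, 0xb9, 0x96, 0x73, 0x84, 0x16, 0x08]
t1 = [0xb8, 0x73, 0x47, 0x84, 0xcd, 0x16, 0x97, 0x08]
t2 = [0x73, 0x47, 0xcd, 0x47, 0x16, 0x97, 0xcd, 0x16]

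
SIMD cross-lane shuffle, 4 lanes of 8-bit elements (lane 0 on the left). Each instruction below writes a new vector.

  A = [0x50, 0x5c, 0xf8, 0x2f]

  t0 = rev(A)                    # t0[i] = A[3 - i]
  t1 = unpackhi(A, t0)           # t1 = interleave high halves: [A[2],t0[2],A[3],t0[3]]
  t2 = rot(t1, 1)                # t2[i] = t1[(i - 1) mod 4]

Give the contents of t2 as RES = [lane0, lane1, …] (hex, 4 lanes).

RES = [0x50, 0xf8, 0x5c, 0x2f]

→ t0 |2f|f8|5c|50|
→ t1 |f8|5c|2f|50|
→ t2 |50|f8|5c|2f|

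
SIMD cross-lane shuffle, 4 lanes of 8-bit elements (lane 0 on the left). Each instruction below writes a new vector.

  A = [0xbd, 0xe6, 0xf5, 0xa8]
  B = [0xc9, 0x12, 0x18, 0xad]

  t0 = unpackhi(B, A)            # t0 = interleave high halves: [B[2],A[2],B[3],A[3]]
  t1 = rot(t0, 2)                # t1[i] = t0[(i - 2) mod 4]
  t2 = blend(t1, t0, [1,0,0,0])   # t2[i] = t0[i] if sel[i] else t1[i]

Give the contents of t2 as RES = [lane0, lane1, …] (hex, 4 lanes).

RES = [0x18, 0xa8, 0x18, 0xf5]

→ t0 |18|f5|ad|a8|
→ t1 |ad|a8|18|f5|
→ t2 |18|a8|18|f5|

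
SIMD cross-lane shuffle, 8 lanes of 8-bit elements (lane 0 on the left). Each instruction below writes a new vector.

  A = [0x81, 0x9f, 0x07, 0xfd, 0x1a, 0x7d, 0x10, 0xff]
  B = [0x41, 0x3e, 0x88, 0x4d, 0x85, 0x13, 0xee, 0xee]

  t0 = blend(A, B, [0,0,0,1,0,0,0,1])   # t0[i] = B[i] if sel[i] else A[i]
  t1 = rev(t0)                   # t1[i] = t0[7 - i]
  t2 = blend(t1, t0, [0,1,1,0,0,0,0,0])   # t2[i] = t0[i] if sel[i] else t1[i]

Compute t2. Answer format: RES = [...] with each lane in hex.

RES = [ 0xee  0x9f  0x07  0x1a  0x4d  0x07  0x9f  0x81 ]

t0 = [0x81, 0x9f, 0x07, 0x4d, 0x1a, 0x7d, 0x10, 0xee]
t1 = [0xee, 0x10, 0x7d, 0x1a, 0x4d, 0x07, 0x9f, 0x81]
t2 = [0xee, 0x9f, 0x07, 0x1a, 0x4d, 0x07, 0x9f, 0x81]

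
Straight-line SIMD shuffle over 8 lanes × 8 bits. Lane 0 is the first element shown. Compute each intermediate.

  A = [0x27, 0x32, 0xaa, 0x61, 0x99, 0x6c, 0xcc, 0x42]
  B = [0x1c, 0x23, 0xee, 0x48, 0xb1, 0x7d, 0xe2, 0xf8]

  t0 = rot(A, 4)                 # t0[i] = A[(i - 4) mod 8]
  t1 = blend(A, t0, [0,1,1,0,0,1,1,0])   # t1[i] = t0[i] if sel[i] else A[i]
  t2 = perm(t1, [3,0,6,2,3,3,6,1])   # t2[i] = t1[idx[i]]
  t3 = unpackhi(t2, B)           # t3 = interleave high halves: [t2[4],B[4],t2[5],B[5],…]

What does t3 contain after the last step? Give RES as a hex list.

t0 = [0x99, 0x6c, 0xcc, 0x42, 0x27, 0x32, 0xaa, 0x61]
t1 = [0x27, 0x6c, 0xcc, 0x61, 0x99, 0x32, 0xaa, 0x42]
t2 = [0x61, 0x27, 0xaa, 0xcc, 0x61, 0x61, 0xaa, 0x6c]
t3 = [0x61, 0xb1, 0x61, 0x7d, 0xaa, 0xe2, 0x6c, 0xf8]

RES = [0x61, 0xb1, 0x61, 0x7d, 0xaa, 0xe2, 0x6c, 0xf8]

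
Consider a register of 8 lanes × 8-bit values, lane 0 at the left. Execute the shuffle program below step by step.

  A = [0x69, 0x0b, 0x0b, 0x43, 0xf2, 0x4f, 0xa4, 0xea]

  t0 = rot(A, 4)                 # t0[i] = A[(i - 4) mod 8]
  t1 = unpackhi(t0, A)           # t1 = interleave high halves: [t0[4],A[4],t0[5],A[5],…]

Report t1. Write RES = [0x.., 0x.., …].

RES = [ 0x69  0xf2  0x0b  0x4f  0x0b  0xa4  0x43  0xea ]

t0 = [0xf2, 0x4f, 0xa4, 0xea, 0x69, 0x0b, 0x0b, 0x43]
t1 = [0x69, 0xf2, 0x0b, 0x4f, 0x0b, 0xa4, 0x43, 0xea]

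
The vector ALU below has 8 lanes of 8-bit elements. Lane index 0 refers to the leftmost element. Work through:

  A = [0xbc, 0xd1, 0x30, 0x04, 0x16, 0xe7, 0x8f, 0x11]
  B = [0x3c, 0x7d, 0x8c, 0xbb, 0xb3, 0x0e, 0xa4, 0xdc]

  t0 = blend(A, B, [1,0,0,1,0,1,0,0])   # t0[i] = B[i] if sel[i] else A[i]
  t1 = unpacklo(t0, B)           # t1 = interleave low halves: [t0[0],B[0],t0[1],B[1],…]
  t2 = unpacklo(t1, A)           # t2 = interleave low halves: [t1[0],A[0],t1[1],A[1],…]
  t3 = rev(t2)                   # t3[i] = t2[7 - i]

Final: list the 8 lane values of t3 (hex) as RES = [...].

RES = [ 0x04  0x7d  0x30  0xd1  0xd1  0x3c  0xbc  0x3c ]

→ t0 |3c|d1|30|bb|16|0e|8f|11|
→ t1 |3c|3c|d1|7d|30|8c|bb|bb|
→ t2 |3c|bc|3c|d1|d1|30|7d|04|
→ t3 |04|7d|30|d1|d1|3c|bc|3c|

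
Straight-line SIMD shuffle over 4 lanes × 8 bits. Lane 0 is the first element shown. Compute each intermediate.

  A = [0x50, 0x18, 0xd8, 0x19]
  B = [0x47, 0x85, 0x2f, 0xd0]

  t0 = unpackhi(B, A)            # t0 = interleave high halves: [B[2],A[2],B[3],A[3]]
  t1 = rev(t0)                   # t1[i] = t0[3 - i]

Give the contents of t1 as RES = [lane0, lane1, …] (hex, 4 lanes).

  t0: 2f d8 d0 19
  t1: 19 d0 d8 2f

RES = [ 0x19  0xd0  0xd8  0x2f ]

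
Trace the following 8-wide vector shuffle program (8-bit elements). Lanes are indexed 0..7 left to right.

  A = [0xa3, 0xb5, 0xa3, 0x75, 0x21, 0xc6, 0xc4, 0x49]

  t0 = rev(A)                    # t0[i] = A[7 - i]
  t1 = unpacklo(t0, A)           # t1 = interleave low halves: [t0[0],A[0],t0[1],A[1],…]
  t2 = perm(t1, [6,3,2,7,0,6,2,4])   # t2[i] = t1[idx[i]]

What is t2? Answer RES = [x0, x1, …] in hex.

  t0: 49 c4 c6 21 75 a3 b5 a3
  t1: 49 a3 c4 b5 c6 a3 21 75
  t2: 21 b5 c4 75 49 21 c4 c6

RES = [0x21, 0xb5, 0xc4, 0x75, 0x49, 0x21, 0xc4, 0xc6]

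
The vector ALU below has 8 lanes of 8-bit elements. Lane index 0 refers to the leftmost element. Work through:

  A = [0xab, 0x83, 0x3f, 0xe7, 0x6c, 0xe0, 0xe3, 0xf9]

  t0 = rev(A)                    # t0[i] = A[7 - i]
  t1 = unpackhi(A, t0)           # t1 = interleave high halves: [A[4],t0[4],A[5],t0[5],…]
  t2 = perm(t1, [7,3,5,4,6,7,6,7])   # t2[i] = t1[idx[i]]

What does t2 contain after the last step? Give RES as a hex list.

→ t0 |f9|e3|e0|6c|e7|3f|83|ab|
→ t1 |6c|e7|e0|3f|e3|83|f9|ab|
→ t2 |ab|3f|83|e3|f9|ab|f9|ab|

RES = [0xab, 0x3f, 0x83, 0xe3, 0xf9, 0xab, 0xf9, 0xab]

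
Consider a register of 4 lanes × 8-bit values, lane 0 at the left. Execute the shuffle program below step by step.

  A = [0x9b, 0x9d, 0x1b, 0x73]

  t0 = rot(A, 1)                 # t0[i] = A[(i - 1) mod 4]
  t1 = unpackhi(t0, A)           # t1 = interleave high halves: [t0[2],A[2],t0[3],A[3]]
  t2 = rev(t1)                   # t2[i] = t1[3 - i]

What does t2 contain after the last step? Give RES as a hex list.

t0 = [0x73, 0x9b, 0x9d, 0x1b]
t1 = [0x9d, 0x1b, 0x1b, 0x73]
t2 = [0x73, 0x1b, 0x1b, 0x9d]

RES = [0x73, 0x1b, 0x1b, 0x9d]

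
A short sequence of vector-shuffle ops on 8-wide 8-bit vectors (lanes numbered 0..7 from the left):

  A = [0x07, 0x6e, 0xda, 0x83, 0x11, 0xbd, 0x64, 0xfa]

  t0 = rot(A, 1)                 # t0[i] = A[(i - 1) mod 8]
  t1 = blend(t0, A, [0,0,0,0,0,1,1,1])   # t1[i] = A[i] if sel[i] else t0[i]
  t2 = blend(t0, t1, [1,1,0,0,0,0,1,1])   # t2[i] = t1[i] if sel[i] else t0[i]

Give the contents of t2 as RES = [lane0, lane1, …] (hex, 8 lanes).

RES = [ 0xfa  0x07  0x6e  0xda  0x83  0x11  0x64  0xfa ]

→ t0 |fa|07|6e|da|83|11|bd|64|
→ t1 |fa|07|6e|da|83|bd|64|fa|
→ t2 |fa|07|6e|da|83|11|64|fa|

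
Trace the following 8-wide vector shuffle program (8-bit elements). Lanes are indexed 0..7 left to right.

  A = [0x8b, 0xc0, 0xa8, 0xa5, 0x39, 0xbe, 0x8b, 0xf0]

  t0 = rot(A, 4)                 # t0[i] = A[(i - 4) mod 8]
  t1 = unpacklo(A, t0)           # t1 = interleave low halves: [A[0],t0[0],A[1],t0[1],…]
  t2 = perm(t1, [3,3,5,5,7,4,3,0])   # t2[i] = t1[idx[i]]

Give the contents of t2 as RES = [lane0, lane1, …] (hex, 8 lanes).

  t0: 39 be 8b f0 8b c0 a8 a5
  t1: 8b 39 c0 be a8 8b a5 f0
  t2: be be 8b 8b f0 a8 be 8b

RES = [ 0xbe  0xbe  0x8b  0x8b  0xf0  0xa8  0xbe  0x8b ]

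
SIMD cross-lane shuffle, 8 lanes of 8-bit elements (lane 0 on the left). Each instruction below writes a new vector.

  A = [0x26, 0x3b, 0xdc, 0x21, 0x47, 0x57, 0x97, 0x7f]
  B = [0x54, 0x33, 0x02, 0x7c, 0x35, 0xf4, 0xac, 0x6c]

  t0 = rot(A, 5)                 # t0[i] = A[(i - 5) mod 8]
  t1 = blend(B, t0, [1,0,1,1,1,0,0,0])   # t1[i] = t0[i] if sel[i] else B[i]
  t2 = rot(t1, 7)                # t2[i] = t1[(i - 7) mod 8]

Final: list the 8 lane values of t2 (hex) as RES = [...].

RES = [0x33, 0x57, 0x97, 0x7f, 0xf4, 0xac, 0x6c, 0x21]

  t0: 21 47 57 97 7f 26 3b dc
  t1: 21 33 57 97 7f f4 ac 6c
  t2: 33 57 97 7f f4 ac 6c 21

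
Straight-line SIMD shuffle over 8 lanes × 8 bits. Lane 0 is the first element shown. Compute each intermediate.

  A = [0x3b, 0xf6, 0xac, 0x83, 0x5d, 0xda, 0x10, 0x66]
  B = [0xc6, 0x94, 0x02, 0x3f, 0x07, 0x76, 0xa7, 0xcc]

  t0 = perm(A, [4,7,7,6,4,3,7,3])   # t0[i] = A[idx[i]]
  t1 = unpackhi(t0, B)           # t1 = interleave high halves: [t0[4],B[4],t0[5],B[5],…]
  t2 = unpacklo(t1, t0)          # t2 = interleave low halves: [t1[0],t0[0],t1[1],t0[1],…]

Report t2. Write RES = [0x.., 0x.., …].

RES = [0x5d, 0x5d, 0x07, 0x66, 0x83, 0x66, 0x76, 0x10]

  t0: 5d 66 66 10 5d 83 66 83
  t1: 5d 07 83 76 66 a7 83 cc
  t2: 5d 5d 07 66 83 66 76 10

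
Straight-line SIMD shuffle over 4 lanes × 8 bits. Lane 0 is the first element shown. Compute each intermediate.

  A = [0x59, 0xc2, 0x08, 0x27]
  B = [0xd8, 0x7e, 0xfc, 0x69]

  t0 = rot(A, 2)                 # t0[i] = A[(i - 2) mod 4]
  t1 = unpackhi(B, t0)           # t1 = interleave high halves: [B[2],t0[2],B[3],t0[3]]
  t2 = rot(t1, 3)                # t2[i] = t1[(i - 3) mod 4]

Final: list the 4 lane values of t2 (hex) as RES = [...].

  t0: 08 27 59 c2
  t1: fc 59 69 c2
  t2: 59 69 c2 fc

RES = [ 0x59  0x69  0xc2  0xfc ]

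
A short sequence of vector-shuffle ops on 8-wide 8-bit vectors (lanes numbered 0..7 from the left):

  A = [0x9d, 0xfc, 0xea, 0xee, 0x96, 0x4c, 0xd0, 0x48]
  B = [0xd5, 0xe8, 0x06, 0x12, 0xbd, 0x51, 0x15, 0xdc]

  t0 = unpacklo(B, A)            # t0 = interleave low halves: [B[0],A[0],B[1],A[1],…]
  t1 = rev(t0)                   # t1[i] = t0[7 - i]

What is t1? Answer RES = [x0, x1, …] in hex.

RES = [0xee, 0x12, 0xea, 0x06, 0xfc, 0xe8, 0x9d, 0xd5]

  t0: d5 9d e8 fc 06 ea 12 ee
  t1: ee 12 ea 06 fc e8 9d d5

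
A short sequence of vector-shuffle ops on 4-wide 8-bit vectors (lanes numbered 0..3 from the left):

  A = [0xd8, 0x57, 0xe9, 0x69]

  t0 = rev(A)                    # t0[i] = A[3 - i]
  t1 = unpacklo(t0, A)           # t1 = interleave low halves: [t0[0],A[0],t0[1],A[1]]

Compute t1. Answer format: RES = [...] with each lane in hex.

RES = [0x69, 0xd8, 0xe9, 0x57]

  t0: 69 e9 57 d8
  t1: 69 d8 e9 57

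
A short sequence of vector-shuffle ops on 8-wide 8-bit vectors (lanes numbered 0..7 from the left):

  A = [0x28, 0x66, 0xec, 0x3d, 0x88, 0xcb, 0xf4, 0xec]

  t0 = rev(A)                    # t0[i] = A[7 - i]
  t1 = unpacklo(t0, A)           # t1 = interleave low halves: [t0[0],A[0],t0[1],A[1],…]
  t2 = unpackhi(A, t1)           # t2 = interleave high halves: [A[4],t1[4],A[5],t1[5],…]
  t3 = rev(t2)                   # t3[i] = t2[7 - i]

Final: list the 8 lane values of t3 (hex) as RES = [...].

RES = [0x3d, 0xec, 0x88, 0xf4, 0xec, 0xcb, 0xcb, 0x88]

t0 = [0xec, 0xf4, 0xcb, 0x88, 0x3d, 0xec, 0x66, 0x28]
t1 = [0xec, 0x28, 0xf4, 0x66, 0xcb, 0xec, 0x88, 0x3d]
t2 = [0x88, 0xcb, 0xcb, 0xec, 0xf4, 0x88, 0xec, 0x3d]
t3 = [0x3d, 0xec, 0x88, 0xf4, 0xec, 0xcb, 0xcb, 0x88]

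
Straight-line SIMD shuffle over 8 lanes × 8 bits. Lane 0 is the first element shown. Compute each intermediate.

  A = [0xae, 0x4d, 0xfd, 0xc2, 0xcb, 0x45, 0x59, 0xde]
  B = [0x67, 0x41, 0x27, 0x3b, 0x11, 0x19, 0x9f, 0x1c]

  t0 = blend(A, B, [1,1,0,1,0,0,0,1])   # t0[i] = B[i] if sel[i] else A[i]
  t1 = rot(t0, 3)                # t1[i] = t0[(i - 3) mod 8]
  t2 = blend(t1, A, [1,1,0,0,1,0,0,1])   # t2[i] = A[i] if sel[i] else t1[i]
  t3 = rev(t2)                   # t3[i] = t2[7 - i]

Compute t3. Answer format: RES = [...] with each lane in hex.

RES = [ 0xde  0x3b  0xfd  0xcb  0x67  0x1c  0x4d  0xae ]

  t0: 67 41 fd 3b cb 45 59 1c
  t1: 45 59 1c 67 41 fd 3b cb
  t2: ae 4d 1c 67 cb fd 3b de
  t3: de 3b fd cb 67 1c 4d ae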